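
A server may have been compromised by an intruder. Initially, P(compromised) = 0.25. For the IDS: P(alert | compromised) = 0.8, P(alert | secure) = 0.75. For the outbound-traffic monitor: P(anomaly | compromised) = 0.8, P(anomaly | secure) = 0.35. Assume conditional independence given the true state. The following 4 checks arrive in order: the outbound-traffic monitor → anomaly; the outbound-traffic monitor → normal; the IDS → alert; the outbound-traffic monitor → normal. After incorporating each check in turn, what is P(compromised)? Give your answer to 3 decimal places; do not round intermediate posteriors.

After the outbound-traffic monitor='anomaly': P(compromised) = 0.8·0.2500 / (0.8·0.2500 + 0.35·0.7500) ≈ 0.4324
After the outbound-traffic monitor='normal': P(compromised) = 0.2·0.4324 / (0.2·0.4324 + 0.65·0.5676) ≈ 0.1899
After the IDS='alert': P(compromised) = 0.8·0.1899 / (0.8·0.1899 + 0.75·0.8101) ≈ 0.2000
After the outbound-traffic monitor='normal': P(compromised) = 0.2·0.2000 / (0.2·0.2000 + 0.65·0.8000) ≈ 0.0714

0.071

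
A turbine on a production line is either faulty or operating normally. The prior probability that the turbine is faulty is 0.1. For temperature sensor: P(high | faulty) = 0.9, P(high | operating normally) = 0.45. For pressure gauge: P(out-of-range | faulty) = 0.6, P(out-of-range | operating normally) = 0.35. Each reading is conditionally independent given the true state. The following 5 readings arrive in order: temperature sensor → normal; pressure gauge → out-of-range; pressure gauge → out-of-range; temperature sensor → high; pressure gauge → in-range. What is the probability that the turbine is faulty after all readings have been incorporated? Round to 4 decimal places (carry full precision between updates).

0.0681

Apply Bayes' rule sequentially, carrying P(faulty) forward.
After temperature sensor='normal': P(faulty) = 0.1·0.1000 / (0.1·0.1000 + 0.55·0.9000) ≈ 0.0198
After pressure gauge='out-of-range': P(faulty) = 0.6·0.0198 / (0.6·0.0198 + 0.35·0.9802) ≈ 0.0335
After pressure gauge='out-of-range': P(faulty) = 0.6·0.0335 / (0.6·0.0335 + 0.35·0.9665) ≈ 0.0560
After temperature sensor='high': P(faulty) = 0.9·0.0560 / (0.9·0.0560 + 0.45·0.9440) ≈ 0.1061
After pressure gauge='in-range': P(faulty) = 0.4·0.1061 / (0.4·0.1061 + 0.65·0.8939) ≈ 0.0681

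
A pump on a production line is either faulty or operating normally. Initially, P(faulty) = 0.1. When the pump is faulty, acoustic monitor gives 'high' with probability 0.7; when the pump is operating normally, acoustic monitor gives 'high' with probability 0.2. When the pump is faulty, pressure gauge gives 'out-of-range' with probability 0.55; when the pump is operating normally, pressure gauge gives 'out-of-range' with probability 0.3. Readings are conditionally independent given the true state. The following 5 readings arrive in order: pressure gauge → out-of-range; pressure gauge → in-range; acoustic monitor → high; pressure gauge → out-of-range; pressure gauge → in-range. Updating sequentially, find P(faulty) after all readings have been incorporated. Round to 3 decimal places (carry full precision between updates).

0.351

Each posterior becomes the prior for the next update.
After pressure gauge='out-of-range': P(faulty) = 0.55·0.1000 / (0.55·0.1000 + 0.3·0.9000) ≈ 0.1692
After pressure gauge='in-range': P(faulty) = 0.45·0.1692 / (0.45·0.1692 + 0.7·0.8308) ≈ 0.1158
After acoustic monitor='high': P(faulty) = 0.7·0.1158 / (0.7·0.1158 + 0.2·0.8842) ≈ 0.3143
After pressure gauge='out-of-range': P(faulty) = 0.55·0.3143 / (0.55·0.3143 + 0.3·0.6857) ≈ 0.4566
After pressure gauge='in-range': P(faulty) = 0.45·0.4566 / (0.45·0.4566 + 0.7·0.5434) ≈ 0.3507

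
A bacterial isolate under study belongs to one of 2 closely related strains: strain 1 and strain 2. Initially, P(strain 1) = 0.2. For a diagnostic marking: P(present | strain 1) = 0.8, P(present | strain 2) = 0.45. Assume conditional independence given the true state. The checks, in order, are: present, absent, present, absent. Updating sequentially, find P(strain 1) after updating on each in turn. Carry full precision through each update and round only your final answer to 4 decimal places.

0.0946

Each posterior becomes the prior for the next update.
After 'present': P(strain 1) = 0.8·0.2000 / (0.8·0.2000 + 0.45·0.8000) ≈ 0.3077
After 'absent': P(strain 1) = 0.2·0.3077 / (0.2·0.3077 + 0.55·0.6923) ≈ 0.1391
After 'present': P(strain 1) = 0.8·0.1391 / (0.8·0.1391 + 0.45·0.8609) ≈ 0.2232
After 'absent': P(strain 1) = 0.2·0.2232 / (0.2·0.2232 + 0.55·0.7768) ≈ 0.0946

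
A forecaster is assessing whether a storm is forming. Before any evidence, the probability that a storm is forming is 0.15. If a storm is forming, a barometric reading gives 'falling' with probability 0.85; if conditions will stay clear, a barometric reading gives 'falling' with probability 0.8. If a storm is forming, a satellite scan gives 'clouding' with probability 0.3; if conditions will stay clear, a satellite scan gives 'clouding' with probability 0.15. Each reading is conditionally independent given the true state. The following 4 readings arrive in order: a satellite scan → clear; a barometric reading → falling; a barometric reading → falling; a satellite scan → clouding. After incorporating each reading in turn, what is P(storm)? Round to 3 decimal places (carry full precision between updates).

0.247

After a satellite scan='clear': P(storm) = 0.7·0.1500 / (0.7·0.1500 + 0.85·0.8500) ≈ 0.1269
After a barometric reading='falling': P(storm) = 0.85·0.1269 / (0.85·0.1269 + 0.8·0.8731) ≈ 0.1338
After a barometric reading='falling': P(storm) = 0.85·0.1338 / (0.85·0.1338 + 0.8·0.8662) ≈ 0.1409
After a satellite scan='clouding': P(storm) = 0.3·0.1409 / (0.3·0.1409 + 0.15·0.8591) ≈ 0.2471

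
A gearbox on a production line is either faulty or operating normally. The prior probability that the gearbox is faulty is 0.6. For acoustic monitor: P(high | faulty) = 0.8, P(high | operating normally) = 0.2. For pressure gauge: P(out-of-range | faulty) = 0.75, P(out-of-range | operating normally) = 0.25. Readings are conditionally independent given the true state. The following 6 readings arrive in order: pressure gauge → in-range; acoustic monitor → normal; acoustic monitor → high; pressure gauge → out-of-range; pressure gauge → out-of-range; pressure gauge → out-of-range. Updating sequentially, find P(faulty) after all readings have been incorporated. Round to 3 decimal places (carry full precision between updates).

After pressure gauge='in-range': P(faulty) = 0.25·0.6000 / (0.25·0.6000 + 0.75·0.4000) ≈ 0.3333
After acoustic monitor='normal': P(faulty) = 0.2·0.3333 / (0.2·0.3333 + 0.8·0.6667) ≈ 0.1111
After acoustic monitor='high': P(faulty) = 0.8·0.1111 / (0.8·0.1111 + 0.2·0.8889) ≈ 0.3333
After pressure gauge='out-of-range': P(faulty) = 0.75·0.3333 / (0.75·0.3333 + 0.25·0.6667) ≈ 0.6000
After pressure gauge='out-of-range': P(faulty) = 0.75·0.6000 / (0.75·0.6000 + 0.25·0.4000) ≈ 0.8182
After pressure gauge='out-of-range': P(faulty) = 0.75·0.8182 / (0.75·0.8182 + 0.25·0.1818) ≈ 0.9310

0.931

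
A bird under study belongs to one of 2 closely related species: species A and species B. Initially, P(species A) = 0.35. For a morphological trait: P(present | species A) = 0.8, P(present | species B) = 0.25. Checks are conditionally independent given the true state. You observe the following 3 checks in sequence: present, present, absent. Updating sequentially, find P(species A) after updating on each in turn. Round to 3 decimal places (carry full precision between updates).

0.595

After 'present': P(species A) = 0.8·0.3500 / (0.8·0.3500 + 0.25·0.6500) ≈ 0.6328
After 'present': P(species A) = 0.8·0.6328 / (0.8·0.6328 + 0.25·0.3672) ≈ 0.8465
After 'absent': P(species A) = 0.2·0.8465 / (0.2·0.8465 + 0.75·0.1535) ≈ 0.5952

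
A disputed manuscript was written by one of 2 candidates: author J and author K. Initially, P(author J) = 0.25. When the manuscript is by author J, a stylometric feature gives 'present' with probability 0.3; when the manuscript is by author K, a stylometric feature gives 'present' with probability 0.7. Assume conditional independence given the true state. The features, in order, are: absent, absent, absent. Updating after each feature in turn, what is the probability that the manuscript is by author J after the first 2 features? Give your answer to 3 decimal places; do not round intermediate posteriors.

Each posterior becomes the prior for the next update.
After 'absent': P(author J) = 0.7·0.2500 / (0.7·0.2500 + 0.3·0.7500) ≈ 0.4375
After 'absent': P(author J) = 0.7·0.4375 / (0.7·0.4375 + 0.3·0.5625) ≈ 0.6447

0.645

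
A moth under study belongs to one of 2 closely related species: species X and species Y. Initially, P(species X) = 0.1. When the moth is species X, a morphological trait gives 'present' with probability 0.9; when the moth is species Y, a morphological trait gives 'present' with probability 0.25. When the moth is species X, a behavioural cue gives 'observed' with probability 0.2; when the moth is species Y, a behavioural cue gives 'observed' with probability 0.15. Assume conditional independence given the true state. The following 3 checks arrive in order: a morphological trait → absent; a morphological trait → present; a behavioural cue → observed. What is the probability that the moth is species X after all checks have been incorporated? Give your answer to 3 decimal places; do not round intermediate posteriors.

After a morphological trait='absent': P(species X) = 0.1·0.1000 / (0.1·0.1000 + 0.75·0.9000) ≈ 0.0146
After a morphological trait='present': P(species X) = 0.9·0.0146 / (0.9·0.0146 + 0.25·0.9854) ≈ 0.0506
After a behavioural cue='observed': P(species X) = 0.2·0.0506 / (0.2·0.0506 + 0.15·0.9494) ≈ 0.0664

0.066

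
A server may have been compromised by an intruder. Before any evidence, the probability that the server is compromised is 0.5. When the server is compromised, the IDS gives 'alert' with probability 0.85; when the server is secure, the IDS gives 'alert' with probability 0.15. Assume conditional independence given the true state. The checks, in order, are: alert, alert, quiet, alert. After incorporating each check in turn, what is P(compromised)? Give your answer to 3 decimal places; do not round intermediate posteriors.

After 'alert': P(compromised) = 0.85·0.5000 / (0.85·0.5000 + 0.15·0.5000) ≈ 0.8500
After 'alert': P(compromised) = 0.85·0.8500 / (0.85·0.8500 + 0.15·0.1500) ≈ 0.9698
After 'quiet': P(compromised) = 0.15·0.9698 / (0.15·0.9698 + 0.85·0.0302) ≈ 0.8500
After 'alert': P(compromised) = 0.85·0.8500 / (0.85·0.8500 + 0.15·0.1500) ≈ 0.9698

0.970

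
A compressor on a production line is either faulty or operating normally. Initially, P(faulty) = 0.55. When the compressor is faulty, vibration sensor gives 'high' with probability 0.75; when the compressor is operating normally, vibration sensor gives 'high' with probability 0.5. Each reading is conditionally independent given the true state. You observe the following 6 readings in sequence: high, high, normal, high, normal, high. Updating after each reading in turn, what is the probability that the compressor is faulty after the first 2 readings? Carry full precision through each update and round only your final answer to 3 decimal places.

0.733

After 'high': P(faulty) = 0.75·0.5500 / (0.75·0.5500 + 0.5·0.4500) ≈ 0.6471
After 'high': P(faulty) = 0.75·0.6471 / (0.75·0.6471 + 0.5·0.3529) ≈ 0.7333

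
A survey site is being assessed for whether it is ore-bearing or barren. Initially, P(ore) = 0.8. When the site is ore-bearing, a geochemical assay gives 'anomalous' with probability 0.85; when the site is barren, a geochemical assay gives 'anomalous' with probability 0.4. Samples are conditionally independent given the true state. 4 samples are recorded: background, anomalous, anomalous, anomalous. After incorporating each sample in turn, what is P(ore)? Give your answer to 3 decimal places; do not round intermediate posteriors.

0.906

After 'background': P(ore) = 0.15·0.8000 / (0.15·0.8000 + 0.6·0.2000) ≈ 0.5000
After 'anomalous': P(ore) = 0.85·0.5000 / (0.85·0.5000 + 0.4·0.5000) ≈ 0.6800
After 'anomalous': P(ore) = 0.85·0.6800 / (0.85·0.6800 + 0.4·0.3200) ≈ 0.8187
After 'anomalous': P(ore) = 0.85·0.8187 / (0.85·0.8187 + 0.4·0.1813) ≈ 0.9056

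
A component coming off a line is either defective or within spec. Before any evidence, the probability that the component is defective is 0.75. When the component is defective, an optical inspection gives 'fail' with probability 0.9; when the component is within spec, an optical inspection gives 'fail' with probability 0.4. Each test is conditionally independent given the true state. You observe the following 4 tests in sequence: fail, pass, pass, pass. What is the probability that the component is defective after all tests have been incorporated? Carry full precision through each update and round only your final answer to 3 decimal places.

0.030

After 'fail': P(defective) = 0.9·0.7500 / (0.9·0.7500 + 0.4·0.2500) ≈ 0.8710
After 'pass': P(defective) = 0.1·0.8710 / (0.1·0.8710 + 0.6·0.1290) ≈ 0.5294
After 'pass': P(defective) = 0.1·0.5294 / (0.1·0.5294 + 0.6·0.4706) ≈ 0.1579
After 'pass': P(defective) = 0.1·0.1579 / (0.1·0.1579 + 0.6·0.8421) ≈ 0.0303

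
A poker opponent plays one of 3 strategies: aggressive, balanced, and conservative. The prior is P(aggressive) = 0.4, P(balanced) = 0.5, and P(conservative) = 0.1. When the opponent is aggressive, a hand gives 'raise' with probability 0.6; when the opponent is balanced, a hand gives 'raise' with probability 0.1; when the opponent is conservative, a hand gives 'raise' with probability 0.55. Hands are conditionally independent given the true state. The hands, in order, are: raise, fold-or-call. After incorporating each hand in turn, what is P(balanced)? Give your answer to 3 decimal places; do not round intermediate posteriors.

0.271

Apply Bayes' rule sequentially, carrying P(balanced) forward.
After 'raise': normaliser = 0.6·0.4000 + 0.1·0.5000 + 0.55·0.1000; P(aggressive) ≈ 0.6957, P(balanced) ≈ 0.1449, P(conservative) ≈ 0.1594
After 'fold-or-call': normaliser = 0.4·0.6957 + 0.9·0.1449 + 0.45·0.1594; P(aggressive) ≈ 0.5792, P(balanced) ≈ 0.2715, P(conservative) ≈ 0.1493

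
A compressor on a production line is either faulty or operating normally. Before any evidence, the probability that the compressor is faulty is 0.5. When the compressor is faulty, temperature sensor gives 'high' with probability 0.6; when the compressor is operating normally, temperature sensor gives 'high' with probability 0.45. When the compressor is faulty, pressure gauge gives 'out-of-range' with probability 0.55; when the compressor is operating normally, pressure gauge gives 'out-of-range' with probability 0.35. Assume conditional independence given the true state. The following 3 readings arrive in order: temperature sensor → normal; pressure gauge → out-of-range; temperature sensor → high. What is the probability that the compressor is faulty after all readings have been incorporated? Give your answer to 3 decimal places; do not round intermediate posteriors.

0.604

After temperature sensor='normal': P(faulty) = 0.4·0.5000 / (0.4·0.5000 + 0.55·0.5000) ≈ 0.4211
After pressure gauge='out-of-range': P(faulty) = 0.55·0.4211 / (0.55·0.4211 + 0.35·0.5789) ≈ 0.5333
After temperature sensor='high': P(faulty) = 0.6·0.5333 / (0.6·0.5333 + 0.45·0.4667) ≈ 0.6038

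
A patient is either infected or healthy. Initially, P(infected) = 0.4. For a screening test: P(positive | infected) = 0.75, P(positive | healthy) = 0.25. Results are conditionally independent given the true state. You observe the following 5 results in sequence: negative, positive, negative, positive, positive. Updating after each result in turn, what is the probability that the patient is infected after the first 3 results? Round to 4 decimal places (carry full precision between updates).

0.1818

After 'negative': P(infected) = 0.25·0.4000 / (0.25·0.4000 + 0.75·0.6000) ≈ 0.1818
After 'positive': P(infected) = 0.75·0.1818 / (0.75·0.1818 + 0.25·0.8182) ≈ 0.4000
After 'negative': P(infected) = 0.25·0.4000 / (0.25·0.4000 + 0.75·0.6000) ≈ 0.1818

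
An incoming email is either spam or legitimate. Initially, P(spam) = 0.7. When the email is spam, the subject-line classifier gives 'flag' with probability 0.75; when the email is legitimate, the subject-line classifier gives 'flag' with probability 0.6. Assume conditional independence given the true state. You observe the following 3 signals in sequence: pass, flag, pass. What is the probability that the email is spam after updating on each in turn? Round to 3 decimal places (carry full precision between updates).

0.533

Apply Bayes' rule sequentially, carrying P(spam) forward.
After 'pass': P(spam) = 0.25·0.7000 / (0.25·0.7000 + 0.4·0.3000) ≈ 0.5932
After 'flag': P(spam) = 0.75·0.5932 / (0.75·0.5932 + 0.6·0.4068) ≈ 0.6458
After 'pass': P(spam) = 0.25·0.6458 / (0.25·0.6458 + 0.4·0.3542) ≈ 0.5326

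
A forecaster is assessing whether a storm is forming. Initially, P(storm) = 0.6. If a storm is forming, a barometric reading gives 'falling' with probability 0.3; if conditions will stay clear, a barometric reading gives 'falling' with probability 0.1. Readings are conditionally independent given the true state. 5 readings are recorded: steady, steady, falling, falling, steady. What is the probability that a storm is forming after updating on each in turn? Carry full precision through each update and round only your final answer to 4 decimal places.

After 'steady': P(storm) = 0.7·0.6000 / (0.7·0.6000 + 0.9·0.4000) ≈ 0.5385
After 'steady': P(storm) = 0.7·0.5385 / (0.7·0.5385 + 0.9·0.4615) ≈ 0.4757
After 'falling': P(storm) = 0.3·0.4757 / (0.3·0.4757 + 0.1·0.5243) ≈ 0.7313
After 'falling': P(storm) = 0.3·0.7313 / (0.3·0.7313 + 0.1·0.2687) ≈ 0.8909
After 'steady': P(storm) = 0.7·0.8909 / (0.7·0.8909 + 0.9·0.1091) ≈ 0.8640

0.8640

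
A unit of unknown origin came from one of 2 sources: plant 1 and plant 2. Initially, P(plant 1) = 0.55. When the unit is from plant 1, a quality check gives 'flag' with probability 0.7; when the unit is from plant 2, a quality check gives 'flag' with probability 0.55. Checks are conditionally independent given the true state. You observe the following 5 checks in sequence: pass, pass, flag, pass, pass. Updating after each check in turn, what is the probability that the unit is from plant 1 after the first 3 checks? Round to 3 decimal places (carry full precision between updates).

0.409

Each posterior becomes the prior for the next update.
After 'pass': P(plant 1) = 0.3·0.5500 / (0.3·0.5500 + 0.45·0.4500) ≈ 0.4490
After 'pass': P(plant 1) = 0.3·0.4490 / (0.3·0.4490 + 0.45·0.5510) ≈ 0.3520
After 'flag': P(plant 1) = 0.7·0.3520 / (0.7·0.3520 + 0.55·0.6480) ≈ 0.4088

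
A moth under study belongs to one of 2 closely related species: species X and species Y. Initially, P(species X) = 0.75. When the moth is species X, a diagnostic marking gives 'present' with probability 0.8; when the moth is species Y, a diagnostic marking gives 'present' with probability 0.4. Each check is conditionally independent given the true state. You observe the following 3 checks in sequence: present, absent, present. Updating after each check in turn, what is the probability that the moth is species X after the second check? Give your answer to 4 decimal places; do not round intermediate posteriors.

0.6667

After 'present': P(species X) = 0.8·0.7500 / (0.8·0.7500 + 0.4·0.2500) ≈ 0.8571
After 'absent': P(species X) = 0.2·0.8571 / (0.2·0.8571 + 0.6·0.1429) ≈ 0.6667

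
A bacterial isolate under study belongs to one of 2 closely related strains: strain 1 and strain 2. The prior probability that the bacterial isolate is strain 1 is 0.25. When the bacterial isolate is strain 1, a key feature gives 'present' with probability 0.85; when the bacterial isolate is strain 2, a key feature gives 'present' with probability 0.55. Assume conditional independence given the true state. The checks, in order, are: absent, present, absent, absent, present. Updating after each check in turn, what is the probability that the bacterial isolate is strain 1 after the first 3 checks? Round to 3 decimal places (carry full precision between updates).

0.054

After 'absent': P(strain 1) = 0.15·0.2500 / (0.15·0.2500 + 0.45·0.7500) ≈ 0.1000
After 'present': P(strain 1) = 0.85·0.1000 / (0.85·0.1000 + 0.55·0.9000) ≈ 0.1466
After 'absent': P(strain 1) = 0.15·0.1466 / (0.15·0.1466 + 0.45·0.8534) ≈ 0.0541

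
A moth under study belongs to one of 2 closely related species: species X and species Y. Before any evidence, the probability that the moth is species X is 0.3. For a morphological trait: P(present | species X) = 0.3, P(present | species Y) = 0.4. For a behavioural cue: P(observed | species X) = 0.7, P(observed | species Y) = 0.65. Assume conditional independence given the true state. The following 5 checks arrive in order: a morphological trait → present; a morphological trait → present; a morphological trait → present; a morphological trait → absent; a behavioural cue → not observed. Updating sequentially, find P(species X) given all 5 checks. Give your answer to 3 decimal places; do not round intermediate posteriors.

Each posterior becomes the prior for the next update.
After a morphological trait='present': P(species X) = 0.3·0.3000 / (0.3·0.3000 + 0.4·0.7000) ≈ 0.2432
After a morphological trait='present': P(species X) = 0.3·0.2432 / (0.3·0.2432 + 0.4·0.7568) ≈ 0.1942
After a morphological trait='present': P(species X) = 0.3·0.1942 / (0.3·0.1942 + 0.4·0.8058) ≈ 0.1531
After a morphological trait='absent': P(species X) = 0.7·0.1531 / (0.7·0.1531 + 0.6·0.8469) ≈ 0.1742
After a behavioural cue='not observed': P(species X) = 0.3·0.1742 / (0.3·0.1742 + 0.35·0.8258) ≈ 0.1531

0.153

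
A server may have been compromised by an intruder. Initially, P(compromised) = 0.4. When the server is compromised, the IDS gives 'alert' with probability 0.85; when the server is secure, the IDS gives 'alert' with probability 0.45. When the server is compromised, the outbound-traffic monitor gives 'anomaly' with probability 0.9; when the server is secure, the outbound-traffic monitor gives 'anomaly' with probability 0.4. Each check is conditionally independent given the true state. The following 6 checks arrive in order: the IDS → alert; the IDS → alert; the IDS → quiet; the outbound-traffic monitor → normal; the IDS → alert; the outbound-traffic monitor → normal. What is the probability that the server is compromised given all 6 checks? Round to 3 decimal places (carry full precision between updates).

Each posterior becomes the prior for the next update.
After the IDS='alert': P(compromised) = 0.85·0.4000 / (0.85·0.4000 + 0.45·0.6000) ≈ 0.5574
After the IDS='alert': P(compromised) = 0.85·0.5574 / (0.85·0.5574 + 0.45·0.4426) ≈ 0.7040
After the IDS='quiet': P(compromised) = 0.15·0.7040 / (0.15·0.7040 + 0.55·0.2960) ≈ 0.3935
After the outbound-traffic monitor='normal': P(compromised) = 0.1·0.3935 / (0.1·0.3935 + 0.6·0.6065) ≈ 0.0976
After the IDS='alert': P(compromised) = 0.85·0.0976 / (0.85·0.0976 + 0.45·0.9024) ≈ 0.1696
After the outbound-traffic monitor='normal': P(compromised) = 0.1·0.1696 / (0.1·0.1696 + 0.6·0.8304) ≈ 0.0329

0.033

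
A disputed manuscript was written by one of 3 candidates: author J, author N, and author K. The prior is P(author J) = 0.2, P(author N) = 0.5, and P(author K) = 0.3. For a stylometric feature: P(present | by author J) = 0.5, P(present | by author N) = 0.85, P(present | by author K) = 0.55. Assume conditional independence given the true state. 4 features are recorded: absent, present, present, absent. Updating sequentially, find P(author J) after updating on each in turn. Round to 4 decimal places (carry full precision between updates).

0.3205

Apply Bayes' rule sequentially, carrying P(author J) forward.
After 'absent': normaliser = 0.5·0.2000 + 0.15·0.5000 + 0.45·0.3000; P(author J) ≈ 0.3226, P(author N) ≈ 0.2419, P(author K) ≈ 0.4355
After 'present': normaliser = 0.5·0.3226 + 0.85·0.2419 + 0.55·0.4355; P(author J) ≈ 0.2660, P(author N) ≈ 0.3391, P(author K) ≈ 0.3949
After 'present': normaliser = 0.5·0.2660 + 0.85·0.3391 + 0.55·0.3949; P(author J) ≈ 0.2083, P(author N) ≈ 0.4515, P(author K) ≈ 0.3402
After 'absent': normaliser = 0.5·0.2083 + 0.15·0.4515 + 0.45·0.3402; P(author J) ≈ 0.3205, P(author N) ≈ 0.2084, P(author K) ≈ 0.4711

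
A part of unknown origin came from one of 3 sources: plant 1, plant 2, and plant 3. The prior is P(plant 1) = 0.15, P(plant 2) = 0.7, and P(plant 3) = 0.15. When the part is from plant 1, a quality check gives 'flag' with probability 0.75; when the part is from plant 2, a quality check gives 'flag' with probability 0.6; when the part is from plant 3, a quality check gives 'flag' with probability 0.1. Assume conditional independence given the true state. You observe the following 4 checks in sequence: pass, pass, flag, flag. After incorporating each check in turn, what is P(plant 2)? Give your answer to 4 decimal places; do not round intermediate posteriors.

0.8614

After 'pass': normaliser = 0.25·0.1500 + 0.4·0.7000 + 0.9·0.1500; P(plant 1) ≈ 0.0829, P(plant 2) ≈ 0.6188, P(plant 3) ≈ 0.2983
After 'pass': normaliser = 0.25·0.0829 + 0.4·0.6188 + 0.9·0.2983; P(plant 1) ≈ 0.0386, P(plant 2) ≈ 0.4611, P(plant 3) ≈ 0.5003
After 'flag': normaliser = 0.75·0.0386 + 0.6·0.4611 + 0.1·0.5003; P(plant 1) ≈ 0.0814, P(plant 2) ≈ 0.7779, P(plant 3) ≈ 0.1407
After 'flag': normaliser = 0.75·0.0814 + 0.6·0.7779 + 0.1·0.1407; P(plant 1) ≈ 0.1127, P(plant 2) ≈ 0.8614, P(plant 3) ≈ 0.0260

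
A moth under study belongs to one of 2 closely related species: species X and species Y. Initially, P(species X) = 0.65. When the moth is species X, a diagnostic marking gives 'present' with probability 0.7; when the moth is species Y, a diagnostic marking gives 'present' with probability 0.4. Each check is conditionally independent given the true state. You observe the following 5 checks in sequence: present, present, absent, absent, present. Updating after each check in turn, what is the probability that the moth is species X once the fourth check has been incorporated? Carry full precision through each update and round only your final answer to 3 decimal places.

0.587

After 'present': P(species X) = 0.7·0.6500 / (0.7·0.6500 + 0.4·0.3500) ≈ 0.7647
After 'present': P(species X) = 0.7·0.7647 / (0.7·0.7647 + 0.4·0.2353) ≈ 0.8505
After 'absent': P(species X) = 0.3·0.8505 / (0.3·0.8505 + 0.6·0.1495) ≈ 0.7398
After 'absent': P(species X) = 0.3·0.7398 / (0.3·0.7398 + 0.6·0.2602) ≈ 0.5871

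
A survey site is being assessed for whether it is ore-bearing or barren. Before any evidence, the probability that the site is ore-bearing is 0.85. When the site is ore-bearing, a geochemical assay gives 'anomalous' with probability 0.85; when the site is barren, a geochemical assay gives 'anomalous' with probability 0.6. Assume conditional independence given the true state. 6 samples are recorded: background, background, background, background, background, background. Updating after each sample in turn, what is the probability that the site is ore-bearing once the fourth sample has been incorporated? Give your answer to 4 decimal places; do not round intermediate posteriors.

After 'background': P(ore) = 0.15·0.8500 / (0.15·0.8500 + 0.4·0.1500) ≈ 0.6800
After 'background': P(ore) = 0.15·0.6800 / (0.15·0.6800 + 0.4·0.3200) ≈ 0.4435
After 'background': P(ore) = 0.15·0.4435 / (0.15·0.4435 + 0.4·0.5565) ≈ 0.2301
After 'background': P(ore) = 0.15·0.2301 / (0.15·0.2301 + 0.4·0.7699) ≈ 0.1008

0.1008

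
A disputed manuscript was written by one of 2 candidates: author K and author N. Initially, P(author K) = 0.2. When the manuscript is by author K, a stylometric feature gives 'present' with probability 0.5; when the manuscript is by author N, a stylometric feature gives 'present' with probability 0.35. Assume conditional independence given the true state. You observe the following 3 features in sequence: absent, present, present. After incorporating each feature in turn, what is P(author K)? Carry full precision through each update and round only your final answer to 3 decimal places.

0.282

After 'absent': P(author K) = 0.5·0.2000 / (0.5·0.2000 + 0.65·0.8000) ≈ 0.1613
After 'present': P(author K) = 0.5·0.1613 / (0.5·0.1613 + 0.35·0.8387) ≈ 0.2155
After 'present': P(author K) = 0.5·0.2155 / (0.5·0.2155 + 0.35·0.7845) ≈ 0.2818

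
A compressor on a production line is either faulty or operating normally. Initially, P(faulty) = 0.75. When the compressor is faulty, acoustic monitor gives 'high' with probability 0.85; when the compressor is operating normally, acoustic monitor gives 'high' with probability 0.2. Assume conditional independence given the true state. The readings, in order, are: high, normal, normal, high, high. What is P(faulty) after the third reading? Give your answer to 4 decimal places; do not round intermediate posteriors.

After 'high': P(faulty) = 0.85·0.7500 / (0.85·0.7500 + 0.2·0.2500) ≈ 0.9273
After 'normal': P(faulty) = 0.15·0.9273 / (0.15·0.9273 + 0.8·0.0727) ≈ 0.7051
After 'normal': P(faulty) = 0.15·0.7051 / (0.15·0.7051 + 0.8·0.2949) ≈ 0.3095

0.3095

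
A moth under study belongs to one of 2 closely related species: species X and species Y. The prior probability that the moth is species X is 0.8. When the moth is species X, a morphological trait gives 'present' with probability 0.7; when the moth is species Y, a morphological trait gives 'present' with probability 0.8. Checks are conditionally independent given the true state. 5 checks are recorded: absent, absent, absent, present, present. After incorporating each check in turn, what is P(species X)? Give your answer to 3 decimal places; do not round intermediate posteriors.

After 'absent': P(species X) = 0.3·0.8000 / (0.3·0.8000 + 0.2·0.2000) ≈ 0.8571
After 'absent': P(species X) = 0.3·0.8571 / (0.3·0.8571 + 0.2·0.1429) ≈ 0.9000
After 'absent': P(species X) = 0.3·0.9000 / (0.3·0.9000 + 0.2·0.1000) ≈ 0.9310
After 'present': P(species X) = 0.7·0.9310 / (0.7·0.9310 + 0.8·0.0690) ≈ 0.9220
After 'present': P(species X) = 0.7·0.9220 / (0.7·0.9220 + 0.8·0.0780) ≈ 0.9118

0.912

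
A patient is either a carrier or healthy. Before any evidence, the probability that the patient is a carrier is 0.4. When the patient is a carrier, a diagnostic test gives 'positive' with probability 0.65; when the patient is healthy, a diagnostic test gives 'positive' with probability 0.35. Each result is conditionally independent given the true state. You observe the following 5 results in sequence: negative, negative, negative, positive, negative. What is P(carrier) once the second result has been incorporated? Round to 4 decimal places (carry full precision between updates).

After 'negative': P(carrier) = 0.35·0.4000 / (0.35·0.4000 + 0.65·0.6000) ≈ 0.2642
After 'negative': P(carrier) = 0.35·0.2642 / (0.35·0.2642 + 0.65·0.7358) ≈ 0.1620

0.1620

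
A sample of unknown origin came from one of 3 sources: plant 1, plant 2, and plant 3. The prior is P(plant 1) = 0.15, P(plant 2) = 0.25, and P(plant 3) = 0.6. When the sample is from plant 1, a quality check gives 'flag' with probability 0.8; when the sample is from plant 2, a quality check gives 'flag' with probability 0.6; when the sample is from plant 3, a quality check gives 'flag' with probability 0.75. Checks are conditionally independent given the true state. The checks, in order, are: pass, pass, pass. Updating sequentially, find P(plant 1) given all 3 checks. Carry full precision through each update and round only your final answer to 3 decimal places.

0.045

Each posterior becomes the prior for the next update.
After 'pass': normaliser = 0.2·0.1500 + 0.4·0.2500 + 0.25·0.6000; P(plant 1) ≈ 0.1071, P(plant 2) ≈ 0.3571, P(plant 3) ≈ 0.5357
After 'pass': normaliser = 0.2·0.1071 + 0.4·0.3571 + 0.25·0.5357; P(plant 1) ≈ 0.0719, P(plant 2) ≈ 0.4790, P(plant 3) ≈ 0.4491
After 'pass': normaliser = 0.2·0.0719 + 0.4·0.4790 + 0.25·0.4491; P(plant 1) ≈ 0.0452, P(plant 2) ≈ 0.6021, P(plant 3) ≈ 0.3528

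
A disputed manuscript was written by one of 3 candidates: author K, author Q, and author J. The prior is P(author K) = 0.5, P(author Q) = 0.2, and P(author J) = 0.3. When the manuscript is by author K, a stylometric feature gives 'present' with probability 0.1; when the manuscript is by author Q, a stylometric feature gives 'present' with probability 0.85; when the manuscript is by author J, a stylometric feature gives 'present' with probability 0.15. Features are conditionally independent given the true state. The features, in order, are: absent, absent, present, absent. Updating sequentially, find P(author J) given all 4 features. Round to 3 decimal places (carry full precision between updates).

Apply Bayes' rule sequentially, carrying P(author J) forward.
After 'absent': normaliser = 0.9·0.5000 + 0.15·0.2000 + 0.85·0.3000; P(author K) ≈ 0.6122, P(author Q) ≈ 0.0408, P(author J) ≈ 0.3469
After 'absent': normaliser = 0.9·0.6122 + 0.15·0.0408 + 0.85·0.3469; P(author K) ≈ 0.6467, P(author Q) ≈ 0.0072, P(author J) ≈ 0.3461
After 'present': normaliser = 0.1·0.6467 + 0.85·0.0072 + 0.15·0.3461; P(author K) ≈ 0.5271, P(author Q) ≈ 0.0498, P(author J) ≈ 0.4231
After 'absent': normaliser = 0.9·0.5271 + 0.15·0.0498 + 0.85·0.4231; P(author K) ≈ 0.5637, P(author Q) ≈ 0.0089, P(author J) ≈ 0.4274

0.427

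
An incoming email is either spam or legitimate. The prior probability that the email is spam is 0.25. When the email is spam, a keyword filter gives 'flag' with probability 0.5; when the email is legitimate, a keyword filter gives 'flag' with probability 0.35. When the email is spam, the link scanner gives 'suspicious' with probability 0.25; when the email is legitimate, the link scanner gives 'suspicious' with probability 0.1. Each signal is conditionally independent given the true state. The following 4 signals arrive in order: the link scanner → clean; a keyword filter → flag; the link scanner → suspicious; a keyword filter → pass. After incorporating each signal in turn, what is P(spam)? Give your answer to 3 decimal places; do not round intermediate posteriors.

After the link scanner='clean': P(spam) = 0.75·0.2500 / (0.75·0.2500 + 0.9·0.7500) ≈ 0.2174
After a keyword filter='flag': P(spam) = 0.5·0.2174 / (0.5·0.2174 + 0.35·0.7826) ≈ 0.2841
After the link scanner='suspicious': P(spam) = 0.25·0.2841 / (0.25·0.2841 + 0.1·0.7159) ≈ 0.4980
After a keyword filter='pass': P(spam) = 0.5·0.4980 / (0.5·0.4980 + 0.65·0.5020) ≈ 0.4328

0.433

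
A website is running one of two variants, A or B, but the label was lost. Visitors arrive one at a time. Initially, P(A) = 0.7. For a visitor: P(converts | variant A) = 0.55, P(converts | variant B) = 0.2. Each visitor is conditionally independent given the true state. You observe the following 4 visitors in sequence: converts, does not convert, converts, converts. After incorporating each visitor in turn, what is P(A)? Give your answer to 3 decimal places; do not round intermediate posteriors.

After 'converts': P(A) = 0.55·0.7000 / (0.55·0.7000 + 0.2·0.3000) ≈ 0.8652
After 'does not convert': P(A) = 0.45·0.8652 / (0.45·0.8652 + 0.8·0.1348) ≈ 0.7831
After 'converts': P(A) = 0.55·0.7831 / (0.55·0.7831 + 0.2·0.2169) ≈ 0.9085
After 'converts': P(A) = 0.55·0.9085 / (0.55·0.9085 + 0.2·0.0915) ≈ 0.9647

0.965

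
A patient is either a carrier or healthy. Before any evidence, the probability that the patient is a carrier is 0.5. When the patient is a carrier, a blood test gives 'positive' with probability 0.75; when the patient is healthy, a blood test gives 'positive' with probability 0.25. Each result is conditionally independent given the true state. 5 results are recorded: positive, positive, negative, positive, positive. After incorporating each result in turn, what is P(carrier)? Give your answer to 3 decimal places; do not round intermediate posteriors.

After 'positive': P(carrier) = 0.75·0.5000 / (0.75·0.5000 + 0.25·0.5000) ≈ 0.7500
After 'positive': P(carrier) = 0.75·0.7500 / (0.75·0.7500 + 0.25·0.2500) ≈ 0.9000
After 'negative': P(carrier) = 0.25·0.9000 / (0.25·0.9000 + 0.75·0.1000) ≈ 0.7500
After 'positive': P(carrier) = 0.75·0.7500 / (0.75·0.7500 + 0.25·0.2500) ≈ 0.9000
After 'positive': P(carrier) = 0.75·0.9000 / (0.75·0.9000 + 0.25·0.1000) ≈ 0.9643

0.964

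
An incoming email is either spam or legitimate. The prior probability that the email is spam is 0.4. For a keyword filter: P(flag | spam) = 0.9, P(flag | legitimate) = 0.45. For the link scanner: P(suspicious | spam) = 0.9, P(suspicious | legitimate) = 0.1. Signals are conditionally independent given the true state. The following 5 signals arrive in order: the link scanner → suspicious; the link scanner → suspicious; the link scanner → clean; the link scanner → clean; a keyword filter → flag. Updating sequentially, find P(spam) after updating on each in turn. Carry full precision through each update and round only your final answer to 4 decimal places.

After the link scanner='suspicious': P(spam) = 0.9·0.4000 / (0.9·0.4000 + 0.1·0.6000) ≈ 0.8571
After the link scanner='suspicious': P(spam) = 0.9·0.8571 / (0.9·0.8571 + 0.1·0.1429) ≈ 0.9818
After the link scanner='clean': P(spam) = 0.1·0.9818 / (0.1·0.9818 + 0.9·0.0182) ≈ 0.8571
After the link scanner='clean': P(spam) = 0.1·0.8571 / (0.1·0.8571 + 0.9·0.1429) ≈ 0.4000
After a keyword filter='flag': P(spam) = 0.9·0.4000 / (0.9·0.4000 + 0.45·0.6000) ≈ 0.5714

0.5714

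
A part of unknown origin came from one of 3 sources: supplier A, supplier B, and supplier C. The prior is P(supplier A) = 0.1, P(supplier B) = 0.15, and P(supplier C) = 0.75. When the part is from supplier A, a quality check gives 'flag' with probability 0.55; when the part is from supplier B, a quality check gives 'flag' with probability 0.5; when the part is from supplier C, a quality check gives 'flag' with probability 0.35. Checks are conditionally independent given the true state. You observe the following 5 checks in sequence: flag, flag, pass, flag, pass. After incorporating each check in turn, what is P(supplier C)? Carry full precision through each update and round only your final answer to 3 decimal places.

After 'flag': normaliser = 0.55·0.1000 + 0.5·0.1500 + 0.35·0.7500; P(supplier A) ≈ 0.1401, P(supplier B) ≈ 0.1911, P(supplier C) ≈ 0.6688
After 'flag': normaliser = 0.55·0.1401 + 0.5·0.1911 + 0.35·0.6688; P(supplier A) ≈ 0.1895, P(supplier B) ≈ 0.2349, P(supplier C) ≈ 0.5756
After 'pass': normaliser = 0.45·0.1895 + 0.5·0.2349 + 0.65·0.5756; P(supplier A) ≈ 0.1478, P(supplier B) ≈ 0.2036, P(supplier C) ≈ 0.6485
After 'flag': normaliser = 0.55·0.1478 + 0.5·0.2036 + 0.35·0.6485; P(supplier A) ≈ 0.1983, P(supplier B) ≈ 0.2483, P(supplier C) ≈ 0.5535
After 'pass': normaliser = 0.45·0.1983 + 0.5·0.2483 + 0.65·0.5535; P(supplier A) ≈ 0.1557, P(supplier B) ≈ 0.2166, P(supplier C) ≈ 0.6277

0.628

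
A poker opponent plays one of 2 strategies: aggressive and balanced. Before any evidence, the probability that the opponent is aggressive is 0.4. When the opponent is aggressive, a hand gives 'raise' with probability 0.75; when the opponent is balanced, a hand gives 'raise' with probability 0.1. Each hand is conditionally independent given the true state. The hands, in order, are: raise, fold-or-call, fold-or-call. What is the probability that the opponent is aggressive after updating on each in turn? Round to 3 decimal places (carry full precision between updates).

After 'raise': P(aggressive) = 0.75·0.4000 / (0.75·0.4000 + 0.1·0.6000) ≈ 0.8333
After 'fold-or-call': P(aggressive) = 0.25·0.8333 / (0.25·0.8333 + 0.9·0.1667) ≈ 0.5814
After 'fold-or-call': P(aggressive) = 0.25·0.5814 / (0.25·0.5814 + 0.9·0.4186) ≈ 0.2784

0.278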